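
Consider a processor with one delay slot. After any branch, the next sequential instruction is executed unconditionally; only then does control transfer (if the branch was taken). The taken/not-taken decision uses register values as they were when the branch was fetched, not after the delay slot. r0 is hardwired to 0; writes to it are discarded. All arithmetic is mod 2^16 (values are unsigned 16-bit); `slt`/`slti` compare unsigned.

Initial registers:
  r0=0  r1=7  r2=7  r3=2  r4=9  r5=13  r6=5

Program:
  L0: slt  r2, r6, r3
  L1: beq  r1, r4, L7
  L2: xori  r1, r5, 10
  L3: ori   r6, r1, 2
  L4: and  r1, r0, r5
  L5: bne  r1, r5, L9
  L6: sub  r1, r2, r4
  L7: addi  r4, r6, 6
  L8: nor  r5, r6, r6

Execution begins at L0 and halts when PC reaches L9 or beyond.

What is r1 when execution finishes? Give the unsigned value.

65527

[0] slt  r2, r6, r3  →  {r0:0, r1:7, r2:0, r3:2, r4:9, r5:13, r6:5}
[1] beq  r1, r4, L7  →  {r0:0, r1:7, r2:0, r3:2, r4:9, r5:13, r6:5}  ⟨branch fallthrough⟩
[2] xori  r1, r5, 10  →  {r0:0, r1:7, r2:0, r3:2, r4:9, r5:13, r6:5}
[3] ori   r6, r1, 2  →  {r0:0, r1:7, r2:0, r3:2, r4:9, r5:13, r6:7}
[4] and  r1, r0, r5  →  {r0:0, r1:0, r2:0, r3:2, r4:9, r5:13, r6:7}
[5] bne  r1, r5, L9  →  {r0:0, r1:0, r2:0, r3:2, r4:9, r5:13, r6:7}  ⟨branch taken⟩
[6] sub  r1, r2, r4  →  {r0:0, r1:65527, r2:0, r3:2, r4:9, r5:13, r6:7}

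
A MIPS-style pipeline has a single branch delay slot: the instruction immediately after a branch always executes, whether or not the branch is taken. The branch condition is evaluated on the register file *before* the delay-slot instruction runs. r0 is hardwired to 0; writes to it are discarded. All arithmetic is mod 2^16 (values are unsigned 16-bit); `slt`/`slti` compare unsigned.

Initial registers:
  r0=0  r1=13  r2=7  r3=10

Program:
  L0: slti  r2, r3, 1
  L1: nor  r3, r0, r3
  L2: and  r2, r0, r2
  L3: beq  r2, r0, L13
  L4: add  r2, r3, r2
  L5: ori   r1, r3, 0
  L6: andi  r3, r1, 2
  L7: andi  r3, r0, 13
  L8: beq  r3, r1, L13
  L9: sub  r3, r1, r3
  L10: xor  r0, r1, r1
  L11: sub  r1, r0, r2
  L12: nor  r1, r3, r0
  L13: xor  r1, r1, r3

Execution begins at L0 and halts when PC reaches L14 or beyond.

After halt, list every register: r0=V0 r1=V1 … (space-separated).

PC=0  slti  r2, r3, 1        | r0=0 r1=13 r2=0 r3=10
PC=1  nor  r3, r0, r3        | r0=0 r1=13 r2=0 r3=65525
PC=2  and  r2, r0, r2        | r0=0 r1=13 r2=0 r3=65525
PC=3  beq  r2, r0, L13       | r0=0 r1=13 r2=0 r3=65525  [TAKEN]
PC=4  add  r2, r3, r2        | r0=0 r1=13 r2=65525 r3=65525
PC=13 xor  r1, r1, r3        | r0=0 r1=65528 r2=65525 r3=65525

r0=0 r1=65528 r2=65525 r3=65525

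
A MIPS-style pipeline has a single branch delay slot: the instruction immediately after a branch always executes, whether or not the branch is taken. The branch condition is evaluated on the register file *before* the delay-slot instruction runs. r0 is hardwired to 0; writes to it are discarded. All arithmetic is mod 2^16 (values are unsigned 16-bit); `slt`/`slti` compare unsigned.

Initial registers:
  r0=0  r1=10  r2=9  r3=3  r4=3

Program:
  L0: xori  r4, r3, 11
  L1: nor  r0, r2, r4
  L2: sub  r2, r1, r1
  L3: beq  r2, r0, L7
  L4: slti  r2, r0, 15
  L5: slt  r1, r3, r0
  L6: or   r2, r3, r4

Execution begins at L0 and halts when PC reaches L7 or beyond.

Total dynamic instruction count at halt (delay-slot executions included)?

5

  step pc=0: xori  r4, r3, 11  regs=(0,10,9,3,8)
  step pc=1: nor  r0, r2, r4  regs=(0,10,9,3,8)
  step pc=2: sub  r2, r1, r1  regs=(0,10,0,3,8)
  step pc=3: beq  r2, r0, L7  cond=T  regs=(0,10,0,3,8)
  step pc=4: slti  r2, r0, 15  regs=(0,10,1,3,8)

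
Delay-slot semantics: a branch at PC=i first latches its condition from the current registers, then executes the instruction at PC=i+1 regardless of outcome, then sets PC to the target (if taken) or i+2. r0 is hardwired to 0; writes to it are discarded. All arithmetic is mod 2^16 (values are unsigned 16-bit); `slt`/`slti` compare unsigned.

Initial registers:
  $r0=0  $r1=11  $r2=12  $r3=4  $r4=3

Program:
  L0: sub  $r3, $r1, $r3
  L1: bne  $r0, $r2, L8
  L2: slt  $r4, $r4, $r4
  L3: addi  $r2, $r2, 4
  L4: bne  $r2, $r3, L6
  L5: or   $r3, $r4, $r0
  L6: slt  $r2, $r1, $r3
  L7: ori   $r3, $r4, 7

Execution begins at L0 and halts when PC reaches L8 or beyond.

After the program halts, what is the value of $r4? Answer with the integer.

0

[0] sub  $r3, $r1, $r3  →  {$r0:0, $r1:11, $r2:12, $r3:7, $r4:3}
[1] bne  $r0, $r2, L8  →  {$r0:0, $r1:11, $r2:12, $r3:7, $r4:3}  ⟨branch taken⟩
[2] slt  $r4, $r4, $r4  →  {$r0:0, $r1:11, $r2:12, $r3:7, $r4:0}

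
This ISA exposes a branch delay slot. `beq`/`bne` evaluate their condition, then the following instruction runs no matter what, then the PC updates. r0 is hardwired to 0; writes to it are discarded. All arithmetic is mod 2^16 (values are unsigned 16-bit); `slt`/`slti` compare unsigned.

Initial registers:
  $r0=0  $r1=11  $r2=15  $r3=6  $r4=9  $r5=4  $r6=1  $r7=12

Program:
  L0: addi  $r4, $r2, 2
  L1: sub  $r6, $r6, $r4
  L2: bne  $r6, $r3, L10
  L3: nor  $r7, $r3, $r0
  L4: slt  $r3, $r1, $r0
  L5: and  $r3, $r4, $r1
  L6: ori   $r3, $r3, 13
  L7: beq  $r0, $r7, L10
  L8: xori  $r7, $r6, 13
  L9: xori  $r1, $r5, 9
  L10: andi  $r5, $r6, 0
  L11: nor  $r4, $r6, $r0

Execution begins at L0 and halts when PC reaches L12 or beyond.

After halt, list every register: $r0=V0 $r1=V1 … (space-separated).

$r0=0 $r1=11 $r2=15 $r3=6 $r4=15 $r5=0 $r6=65520 $r7=65529

PC=0  addi  $r4, $r2, 2      | $r0=0 $r1=11 $r2=15 $r3=6 $r4=17 $r5=4 $r6=1 $r7=12
PC=1  sub  $r6, $r6, $r4     | $r0=0 $r1=11 $r2=15 $r3=6 $r4=17 $r5=4 $r6=65520 $r7=12
PC=2  bne  $r6, $r3, L10     | $r0=0 $r1=11 $r2=15 $r3=6 $r4=17 $r5=4 $r6=65520 $r7=12  [TAKEN]
PC=3  nor  $r7, $r3, $r0     | $r0=0 $r1=11 $r2=15 $r3=6 $r4=17 $r5=4 $r6=65520 $r7=65529
PC=10 andi  $r5, $r6, 0      | $r0=0 $r1=11 $r2=15 $r3=6 $r4=17 $r5=0 $r6=65520 $r7=65529
PC=11 nor  $r4, $r6, $r0     | $r0=0 $r1=11 $r2=15 $r3=6 $r4=15 $r5=0 $r6=65520 $r7=65529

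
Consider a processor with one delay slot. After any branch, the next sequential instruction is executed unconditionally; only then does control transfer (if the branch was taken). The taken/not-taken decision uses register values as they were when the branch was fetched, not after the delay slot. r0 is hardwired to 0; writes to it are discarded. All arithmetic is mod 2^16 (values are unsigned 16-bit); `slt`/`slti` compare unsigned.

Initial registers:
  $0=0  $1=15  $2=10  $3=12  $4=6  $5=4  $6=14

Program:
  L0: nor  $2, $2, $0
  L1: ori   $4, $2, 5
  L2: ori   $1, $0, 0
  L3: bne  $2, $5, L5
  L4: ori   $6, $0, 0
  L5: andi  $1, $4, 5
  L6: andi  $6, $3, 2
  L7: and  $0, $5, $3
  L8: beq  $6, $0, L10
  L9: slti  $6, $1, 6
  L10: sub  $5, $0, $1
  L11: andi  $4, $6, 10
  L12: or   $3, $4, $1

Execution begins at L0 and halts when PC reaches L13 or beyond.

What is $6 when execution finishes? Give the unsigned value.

1

  step pc=0: nor  $2, $2, $0  regs=(0,15,65525,12,6,4,14)
  step pc=1: ori   $4, $2, 5  regs=(0,15,65525,12,65525,4,14)
  step pc=2: ori   $1, $0, 0  regs=(0,0,65525,12,65525,4,14)
  step pc=3: bne  $2, $5, L5  cond=T  regs=(0,0,65525,12,65525,4,14)
  step pc=4: ori   $6, $0, 0  regs=(0,0,65525,12,65525,4,0)
  step pc=5: andi  $1, $4, 5  regs=(0,5,65525,12,65525,4,0)
  step pc=6: andi  $6, $3, 2  regs=(0,5,65525,12,65525,4,0)
  step pc=7: and  $0, $5, $3  regs=(0,5,65525,12,65525,4,0)
  step pc=8: beq  $6, $0, L10  cond=T  regs=(0,5,65525,12,65525,4,0)
  step pc=9: slti  $6, $1, 6  regs=(0,5,65525,12,65525,4,1)
  step pc=10: sub  $5, $0, $1  regs=(0,5,65525,12,65525,65531,1)
  step pc=11: andi  $4, $6, 10  regs=(0,5,65525,12,0,65531,1)
  step pc=12: or   $3, $4, $1  regs=(0,5,65525,5,0,65531,1)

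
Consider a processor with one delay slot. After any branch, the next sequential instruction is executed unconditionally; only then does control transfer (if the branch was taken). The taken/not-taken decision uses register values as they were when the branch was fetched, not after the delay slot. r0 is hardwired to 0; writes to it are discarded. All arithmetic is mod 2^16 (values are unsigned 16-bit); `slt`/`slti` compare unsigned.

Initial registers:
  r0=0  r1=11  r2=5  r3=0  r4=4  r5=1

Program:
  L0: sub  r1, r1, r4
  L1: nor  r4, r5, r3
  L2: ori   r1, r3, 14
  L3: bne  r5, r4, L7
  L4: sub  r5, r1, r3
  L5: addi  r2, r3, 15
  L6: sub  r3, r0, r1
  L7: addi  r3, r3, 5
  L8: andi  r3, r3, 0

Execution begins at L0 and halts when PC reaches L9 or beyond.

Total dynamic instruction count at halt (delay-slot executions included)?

  step pc=0: sub  r1, r1, r4  regs=(0,7,5,0,4,1)
  step pc=1: nor  r4, r5, r3  regs=(0,7,5,0,65534,1)
  step pc=2: ori   r1, r3, 14  regs=(0,14,5,0,65534,1)
  step pc=3: bne  r5, r4, L7  cond=T  regs=(0,14,5,0,65534,1)
  step pc=4: sub  r5, r1, r3  regs=(0,14,5,0,65534,14)
  step pc=7: addi  r3, r3, 5  regs=(0,14,5,5,65534,14)
  step pc=8: andi  r3, r3, 0  regs=(0,14,5,0,65534,14)

7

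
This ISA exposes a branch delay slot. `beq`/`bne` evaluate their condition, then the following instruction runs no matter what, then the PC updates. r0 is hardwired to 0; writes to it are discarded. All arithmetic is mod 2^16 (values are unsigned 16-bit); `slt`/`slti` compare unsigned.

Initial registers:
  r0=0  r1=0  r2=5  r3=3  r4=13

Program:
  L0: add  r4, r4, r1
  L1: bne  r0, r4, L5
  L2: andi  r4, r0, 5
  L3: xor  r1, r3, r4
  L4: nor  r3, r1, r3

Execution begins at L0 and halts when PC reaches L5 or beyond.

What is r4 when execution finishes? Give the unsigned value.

0

  step pc=0: add  r4, r4, r1  regs=(0,0,5,3,13)
  step pc=1: bne  r0, r4, L5  cond=T  regs=(0,0,5,3,13)
  step pc=2: andi  r4, r0, 5  regs=(0,0,5,3,0)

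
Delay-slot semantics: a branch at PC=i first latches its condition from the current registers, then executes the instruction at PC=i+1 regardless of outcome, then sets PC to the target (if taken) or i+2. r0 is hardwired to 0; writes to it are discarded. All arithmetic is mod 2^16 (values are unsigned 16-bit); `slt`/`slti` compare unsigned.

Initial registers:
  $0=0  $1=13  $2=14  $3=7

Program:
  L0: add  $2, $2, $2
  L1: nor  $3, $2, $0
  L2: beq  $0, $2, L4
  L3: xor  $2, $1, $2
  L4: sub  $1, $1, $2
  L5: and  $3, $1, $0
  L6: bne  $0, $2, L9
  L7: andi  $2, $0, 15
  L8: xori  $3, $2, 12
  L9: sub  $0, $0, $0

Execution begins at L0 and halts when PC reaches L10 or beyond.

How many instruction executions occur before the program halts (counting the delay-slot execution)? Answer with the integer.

#0 add  $2, $2, $2 ; 0/13/28/7
#1 nor  $3, $2, $0 ; 0/13/28/65507
#2 beq  $0, $2, L4 ; 0/13/28/65507 ; →fallthru
#3 xor  $2, $1, $2 ; 0/13/17/65507
#4 sub  $1, $1, $2 ; 0/65532/17/65507
#5 and  $3, $1, $0 ; 0/65532/17/0
#6 bne  $0, $2, L9 ; 0/65532/17/0 ; →target
#7 andi  $2, $0, 15 ; 0/65532/0/0
#9 sub  $0, $0, $0 ; 0/65532/0/0

9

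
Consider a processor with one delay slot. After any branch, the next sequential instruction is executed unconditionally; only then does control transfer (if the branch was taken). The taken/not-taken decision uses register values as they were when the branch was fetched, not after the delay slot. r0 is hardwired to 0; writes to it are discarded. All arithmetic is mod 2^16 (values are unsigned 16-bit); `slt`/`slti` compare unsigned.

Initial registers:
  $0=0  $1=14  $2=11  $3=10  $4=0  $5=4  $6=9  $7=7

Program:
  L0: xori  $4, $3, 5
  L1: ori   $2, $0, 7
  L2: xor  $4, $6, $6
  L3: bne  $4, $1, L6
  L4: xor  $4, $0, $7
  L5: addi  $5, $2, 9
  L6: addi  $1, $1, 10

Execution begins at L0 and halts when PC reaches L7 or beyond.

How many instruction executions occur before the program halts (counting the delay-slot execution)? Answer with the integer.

6

[0] xori  $4, $3, 5  →  {$0:0, $1:14, $2:11, $3:10, $4:15, $5:4, $6:9, $7:7}
[1] ori   $2, $0, 7  →  {$0:0, $1:14, $2:7, $3:10, $4:15, $5:4, $6:9, $7:7}
[2] xor  $4, $6, $6  →  {$0:0, $1:14, $2:7, $3:10, $4:0, $5:4, $6:9, $7:7}
[3] bne  $4, $1, L6  →  {$0:0, $1:14, $2:7, $3:10, $4:0, $5:4, $6:9, $7:7}  ⟨branch taken⟩
[4] xor  $4, $0, $7  →  {$0:0, $1:14, $2:7, $3:10, $4:7, $5:4, $6:9, $7:7}
[6] addi  $1, $1, 10  →  {$0:0, $1:24, $2:7, $3:10, $4:7, $5:4, $6:9, $7:7}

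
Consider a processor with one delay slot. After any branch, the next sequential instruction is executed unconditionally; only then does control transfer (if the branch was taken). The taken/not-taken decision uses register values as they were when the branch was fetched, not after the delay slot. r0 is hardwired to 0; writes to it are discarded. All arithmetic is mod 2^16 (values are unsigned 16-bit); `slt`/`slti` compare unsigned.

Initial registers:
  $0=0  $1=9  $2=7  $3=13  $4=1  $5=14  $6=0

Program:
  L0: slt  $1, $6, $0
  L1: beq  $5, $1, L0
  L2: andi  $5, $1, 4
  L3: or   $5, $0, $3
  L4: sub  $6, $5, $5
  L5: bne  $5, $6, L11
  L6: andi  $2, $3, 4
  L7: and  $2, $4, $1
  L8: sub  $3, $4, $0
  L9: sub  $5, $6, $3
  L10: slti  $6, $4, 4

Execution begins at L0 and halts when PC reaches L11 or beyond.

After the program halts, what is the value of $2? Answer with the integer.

[0] slt  $1, $6, $0  →  {$0:0, $1:0, $2:7, $3:13, $4:1, $5:14, $6:0}
[1] beq  $5, $1, L0  →  {$0:0, $1:0, $2:7, $3:13, $4:1, $5:14, $6:0}  ⟨branch fallthrough⟩
[2] andi  $5, $1, 4  →  {$0:0, $1:0, $2:7, $3:13, $4:1, $5:0, $6:0}
[3] or   $5, $0, $3  →  {$0:0, $1:0, $2:7, $3:13, $4:1, $5:13, $6:0}
[4] sub  $6, $5, $5  →  {$0:0, $1:0, $2:7, $3:13, $4:1, $5:13, $6:0}
[5] bne  $5, $6, L11  →  {$0:0, $1:0, $2:7, $3:13, $4:1, $5:13, $6:0}  ⟨branch taken⟩
[6] andi  $2, $3, 4  →  {$0:0, $1:0, $2:4, $3:13, $4:1, $5:13, $6:0}

4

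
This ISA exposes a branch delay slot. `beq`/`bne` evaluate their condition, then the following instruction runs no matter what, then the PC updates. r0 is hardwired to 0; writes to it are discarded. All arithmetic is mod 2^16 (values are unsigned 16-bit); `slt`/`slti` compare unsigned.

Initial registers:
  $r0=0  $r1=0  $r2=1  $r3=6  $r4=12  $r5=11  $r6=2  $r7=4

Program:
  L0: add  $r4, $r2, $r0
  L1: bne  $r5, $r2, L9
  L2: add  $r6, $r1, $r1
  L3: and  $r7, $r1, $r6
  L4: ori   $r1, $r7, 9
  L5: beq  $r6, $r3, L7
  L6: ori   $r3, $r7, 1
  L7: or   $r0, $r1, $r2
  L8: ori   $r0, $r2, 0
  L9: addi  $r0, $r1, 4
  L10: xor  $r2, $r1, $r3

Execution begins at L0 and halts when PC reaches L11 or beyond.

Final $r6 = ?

[0] add  $r4, $r2, $r0  →  {$r0:0, $r1:0, $r2:1, $r3:6, $r4:1, $r5:11, $r6:2, $r7:4}
[1] bne  $r5, $r2, L9  →  {$r0:0, $r1:0, $r2:1, $r3:6, $r4:1, $r5:11, $r6:2, $r7:4}  ⟨branch taken⟩
[2] add  $r6, $r1, $r1  →  {$r0:0, $r1:0, $r2:1, $r3:6, $r4:1, $r5:11, $r6:0, $r7:4}
[9] addi  $r0, $r1, 4  →  {$r0:0, $r1:0, $r2:1, $r3:6, $r4:1, $r5:11, $r6:0, $r7:4}
[10] xor  $r2, $r1, $r3  →  {$r0:0, $r1:0, $r2:6, $r3:6, $r4:1, $r5:11, $r6:0, $r7:4}

0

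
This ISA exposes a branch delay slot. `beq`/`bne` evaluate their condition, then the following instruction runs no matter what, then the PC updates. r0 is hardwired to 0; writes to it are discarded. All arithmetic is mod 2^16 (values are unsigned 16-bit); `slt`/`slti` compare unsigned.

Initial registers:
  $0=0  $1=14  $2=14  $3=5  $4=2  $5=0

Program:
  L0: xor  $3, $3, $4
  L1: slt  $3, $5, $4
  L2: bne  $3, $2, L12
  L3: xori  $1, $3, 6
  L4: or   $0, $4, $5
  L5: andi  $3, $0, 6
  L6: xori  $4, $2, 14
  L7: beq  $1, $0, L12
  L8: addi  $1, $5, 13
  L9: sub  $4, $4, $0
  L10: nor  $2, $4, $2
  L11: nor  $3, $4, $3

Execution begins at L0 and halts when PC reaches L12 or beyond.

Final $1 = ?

[0] xor  $3, $3, $4  →  {$0:0, $1:14, $2:14, $3:7, $4:2, $5:0}
[1] slt  $3, $5, $4  →  {$0:0, $1:14, $2:14, $3:1, $4:2, $5:0}
[2] bne  $3, $2, L12  →  {$0:0, $1:14, $2:14, $3:1, $4:2, $5:0}  ⟨branch taken⟩
[3] xori  $1, $3, 6  →  {$0:0, $1:7, $2:14, $3:1, $4:2, $5:0}

7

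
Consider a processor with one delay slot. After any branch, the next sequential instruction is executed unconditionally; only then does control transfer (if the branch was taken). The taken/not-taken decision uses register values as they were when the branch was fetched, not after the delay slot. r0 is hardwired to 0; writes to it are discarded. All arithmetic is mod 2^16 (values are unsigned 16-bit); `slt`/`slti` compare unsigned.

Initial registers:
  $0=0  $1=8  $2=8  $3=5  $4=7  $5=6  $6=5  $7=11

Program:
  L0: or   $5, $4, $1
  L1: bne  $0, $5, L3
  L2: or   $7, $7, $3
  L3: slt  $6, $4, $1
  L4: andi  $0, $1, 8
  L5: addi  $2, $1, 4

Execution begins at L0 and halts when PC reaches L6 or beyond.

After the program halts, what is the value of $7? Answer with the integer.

15

[0] or   $5, $4, $1  →  {$0:0, $1:8, $2:8, $3:5, $4:7, $5:15, $6:5, $7:11}
[1] bne  $0, $5, L3  →  {$0:0, $1:8, $2:8, $3:5, $4:7, $5:15, $6:5, $7:11}  ⟨branch taken⟩
[2] or   $7, $7, $3  →  {$0:0, $1:8, $2:8, $3:5, $4:7, $5:15, $6:5, $7:15}
[3] slt  $6, $4, $1  →  {$0:0, $1:8, $2:8, $3:5, $4:7, $5:15, $6:1, $7:15}
[4] andi  $0, $1, 8  →  {$0:0, $1:8, $2:8, $3:5, $4:7, $5:15, $6:1, $7:15}
[5] addi  $2, $1, 4  →  {$0:0, $1:8, $2:12, $3:5, $4:7, $5:15, $6:1, $7:15}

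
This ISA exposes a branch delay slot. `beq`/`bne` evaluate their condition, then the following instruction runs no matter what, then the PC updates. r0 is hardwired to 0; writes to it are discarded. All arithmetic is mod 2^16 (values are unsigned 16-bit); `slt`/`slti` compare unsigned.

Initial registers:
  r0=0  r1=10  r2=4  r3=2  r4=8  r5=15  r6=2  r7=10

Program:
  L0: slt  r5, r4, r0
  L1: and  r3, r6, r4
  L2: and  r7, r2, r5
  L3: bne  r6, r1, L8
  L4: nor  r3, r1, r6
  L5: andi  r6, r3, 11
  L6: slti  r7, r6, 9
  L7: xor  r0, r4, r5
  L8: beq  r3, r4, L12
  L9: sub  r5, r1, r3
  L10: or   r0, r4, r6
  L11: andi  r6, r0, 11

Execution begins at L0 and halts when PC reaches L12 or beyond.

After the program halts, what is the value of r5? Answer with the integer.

[0] slt  r5, r4, r0  →  {r0:0, r1:10, r2:4, r3:2, r4:8, r5:0, r6:2, r7:10}
[1] and  r3, r6, r4  →  {r0:0, r1:10, r2:4, r3:0, r4:8, r5:0, r6:2, r7:10}
[2] and  r7, r2, r5  →  {r0:0, r1:10, r2:4, r3:0, r4:8, r5:0, r6:2, r7:0}
[3] bne  r6, r1, L8  →  {r0:0, r1:10, r2:4, r3:0, r4:8, r5:0, r6:2, r7:0}  ⟨branch taken⟩
[4] nor  r3, r1, r6  →  {r0:0, r1:10, r2:4, r3:65525, r4:8, r5:0, r6:2, r7:0}
[8] beq  r3, r4, L12  →  {r0:0, r1:10, r2:4, r3:65525, r4:8, r5:0, r6:2, r7:0}  ⟨branch fallthrough⟩
[9] sub  r5, r1, r3  →  {r0:0, r1:10, r2:4, r3:65525, r4:8, r5:21, r6:2, r7:0}
[10] or   r0, r4, r6  →  {r0:0, r1:10, r2:4, r3:65525, r4:8, r5:21, r6:2, r7:0}
[11] andi  r6, r0, 11  →  {r0:0, r1:10, r2:4, r3:65525, r4:8, r5:21, r6:0, r7:0}

21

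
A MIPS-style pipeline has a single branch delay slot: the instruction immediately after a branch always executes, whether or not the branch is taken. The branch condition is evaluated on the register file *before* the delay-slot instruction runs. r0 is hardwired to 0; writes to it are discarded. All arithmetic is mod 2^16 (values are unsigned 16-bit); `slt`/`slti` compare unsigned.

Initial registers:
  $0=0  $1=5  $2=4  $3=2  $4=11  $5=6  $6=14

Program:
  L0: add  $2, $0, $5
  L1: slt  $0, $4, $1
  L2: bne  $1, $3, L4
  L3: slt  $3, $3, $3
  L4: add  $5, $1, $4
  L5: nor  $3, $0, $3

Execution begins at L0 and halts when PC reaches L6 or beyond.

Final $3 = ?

#0 add  $2, $0, $5 ; 0/5/6/2/11/6/14
#1 slt  $0, $4, $1 ; 0/5/6/2/11/6/14
#2 bne  $1, $3, L4 ; 0/5/6/2/11/6/14 ; →target
#3 slt  $3, $3, $3 ; 0/5/6/0/11/6/14
#4 add  $5, $1, $4 ; 0/5/6/0/11/16/14
#5 nor  $3, $0, $3 ; 0/5/6/65535/11/16/14

65535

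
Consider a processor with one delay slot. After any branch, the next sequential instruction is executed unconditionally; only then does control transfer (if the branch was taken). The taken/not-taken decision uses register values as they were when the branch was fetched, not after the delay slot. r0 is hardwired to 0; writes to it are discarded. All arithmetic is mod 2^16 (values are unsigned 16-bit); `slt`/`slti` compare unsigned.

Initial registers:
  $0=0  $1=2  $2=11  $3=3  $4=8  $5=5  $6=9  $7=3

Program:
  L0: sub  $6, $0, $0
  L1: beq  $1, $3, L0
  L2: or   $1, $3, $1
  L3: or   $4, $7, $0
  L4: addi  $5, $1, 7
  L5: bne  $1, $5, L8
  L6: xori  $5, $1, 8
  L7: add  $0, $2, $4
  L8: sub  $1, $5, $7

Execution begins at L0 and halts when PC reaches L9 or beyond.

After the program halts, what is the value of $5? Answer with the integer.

11

[0] sub  $6, $0, $0  →  {$0:0, $1:2, $2:11, $3:3, $4:8, $5:5, $6:0, $7:3}
[1] beq  $1, $3, L0  →  {$0:0, $1:2, $2:11, $3:3, $4:8, $5:5, $6:0, $7:3}  ⟨branch fallthrough⟩
[2] or   $1, $3, $1  →  {$0:0, $1:3, $2:11, $3:3, $4:8, $5:5, $6:0, $7:3}
[3] or   $4, $7, $0  →  {$0:0, $1:3, $2:11, $3:3, $4:3, $5:5, $6:0, $7:3}
[4] addi  $5, $1, 7  →  {$0:0, $1:3, $2:11, $3:3, $4:3, $5:10, $6:0, $7:3}
[5] bne  $1, $5, L8  →  {$0:0, $1:3, $2:11, $3:3, $4:3, $5:10, $6:0, $7:3}  ⟨branch taken⟩
[6] xori  $5, $1, 8  →  {$0:0, $1:3, $2:11, $3:3, $4:3, $5:11, $6:0, $7:3}
[8] sub  $1, $5, $7  →  {$0:0, $1:8, $2:11, $3:3, $4:3, $5:11, $6:0, $7:3}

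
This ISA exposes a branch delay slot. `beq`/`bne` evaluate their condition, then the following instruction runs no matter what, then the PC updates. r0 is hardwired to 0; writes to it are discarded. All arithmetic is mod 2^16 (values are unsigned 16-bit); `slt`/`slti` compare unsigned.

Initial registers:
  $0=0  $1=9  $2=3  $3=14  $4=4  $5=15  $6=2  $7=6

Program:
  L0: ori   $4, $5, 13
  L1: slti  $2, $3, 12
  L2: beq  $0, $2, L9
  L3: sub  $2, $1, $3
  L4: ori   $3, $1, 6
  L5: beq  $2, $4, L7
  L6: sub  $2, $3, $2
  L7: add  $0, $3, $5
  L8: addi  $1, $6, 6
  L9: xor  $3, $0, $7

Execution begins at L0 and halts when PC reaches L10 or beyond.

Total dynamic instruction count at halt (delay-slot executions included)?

5

  step pc=0: ori   $4, $5, 13  regs=(0,9,3,14,15,15,2,6)
  step pc=1: slti  $2, $3, 12  regs=(0,9,0,14,15,15,2,6)
  step pc=2: beq  $0, $2, L9  cond=T  regs=(0,9,0,14,15,15,2,6)
  step pc=3: sub  $2, $1, $3  regs=(0,9,65531,14,15,15,2,6)
  step pc=9: xor  $3, $0, $7  regs=(0,9,65531,6,15,15,2,6)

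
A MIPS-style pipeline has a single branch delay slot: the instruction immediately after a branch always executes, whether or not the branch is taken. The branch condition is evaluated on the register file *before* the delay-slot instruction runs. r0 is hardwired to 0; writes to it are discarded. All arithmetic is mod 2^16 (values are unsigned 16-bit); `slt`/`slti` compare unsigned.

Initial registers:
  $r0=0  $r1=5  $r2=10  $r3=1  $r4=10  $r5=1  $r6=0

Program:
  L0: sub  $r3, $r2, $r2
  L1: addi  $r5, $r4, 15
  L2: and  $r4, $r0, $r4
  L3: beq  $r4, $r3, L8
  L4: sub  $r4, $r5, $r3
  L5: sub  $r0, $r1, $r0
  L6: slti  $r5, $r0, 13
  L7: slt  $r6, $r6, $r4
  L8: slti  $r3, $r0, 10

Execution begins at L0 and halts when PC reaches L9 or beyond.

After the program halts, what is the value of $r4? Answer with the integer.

25

PC=0  sub  $r3, $r2, $r2     | $r0=0 $r1=5 $r2=10 $r3=0 $r4=10 $r5=1 $r6=0
PC=1  addi  $r5, $r4, 15     | $r0=0 $r1=5 $r2=10 $r3=0 $r4=10 $r5=25 $r6=0
PC=2  and  $r4, $r0, $r4     | $r0=0 $r1=5 $r2=10 $r3=0 $r4=0 $r5=25 $r6=0
PC=3  beq  $r4, $r3, L8      | $r0=0 $r1=5 $r2=10 $r3=0 $r4=0 $r5=25 $r6=0  [TAKEN]
PC=4  sub  $r4, $r5, $r3     | $r0=0 $r1=5 $r2=10 $r3=0 $r4=25 $r5=25 $r6=0
PC=8  slti  $r3, $r0, 10     | $r0=0 $r1=5 $r2=10 $r3=1 $r4=25 $r5=25 $r6=0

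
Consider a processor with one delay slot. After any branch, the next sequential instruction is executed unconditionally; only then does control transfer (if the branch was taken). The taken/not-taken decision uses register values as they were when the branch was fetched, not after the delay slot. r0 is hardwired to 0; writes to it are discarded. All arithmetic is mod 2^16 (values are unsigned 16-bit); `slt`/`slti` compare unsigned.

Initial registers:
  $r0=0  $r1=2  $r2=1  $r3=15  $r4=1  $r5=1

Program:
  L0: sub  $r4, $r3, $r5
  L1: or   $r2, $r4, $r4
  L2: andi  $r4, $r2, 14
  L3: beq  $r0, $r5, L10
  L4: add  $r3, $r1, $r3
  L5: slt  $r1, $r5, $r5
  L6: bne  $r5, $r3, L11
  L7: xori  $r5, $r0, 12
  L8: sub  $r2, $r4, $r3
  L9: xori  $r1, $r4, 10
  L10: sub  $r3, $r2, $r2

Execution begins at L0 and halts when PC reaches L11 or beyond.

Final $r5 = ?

  step pc=0: sub  $r4, $r3, $r5  regs=(0,2,1,15,14,1)
  step pc=1: or   $r2, $r4, $r4  regs=(0,2,14,15,14,1)
  step pc=2: andi  $r4, $r2, 14  regs=(0,2,14,15,14,1)
  step pc=3: beq  $r0, $r5, L10  cond=F  regs=(0,2,14,15,14,1)
  step pc=4: add  $r3, $r1, $r3  regs=(0,2,14,17,14,1)
  step pc=5: slt  $r1, $r5, $r5  regs=(0,0,14,17,14,1)
  step pc=6: bne  $r5, $r3, L11  cond=T  regs=(0,0,14,17,14,1)
  step pc=7: xori  $r5, $r0, 12  regs=(0,0,14,17,14,12)

12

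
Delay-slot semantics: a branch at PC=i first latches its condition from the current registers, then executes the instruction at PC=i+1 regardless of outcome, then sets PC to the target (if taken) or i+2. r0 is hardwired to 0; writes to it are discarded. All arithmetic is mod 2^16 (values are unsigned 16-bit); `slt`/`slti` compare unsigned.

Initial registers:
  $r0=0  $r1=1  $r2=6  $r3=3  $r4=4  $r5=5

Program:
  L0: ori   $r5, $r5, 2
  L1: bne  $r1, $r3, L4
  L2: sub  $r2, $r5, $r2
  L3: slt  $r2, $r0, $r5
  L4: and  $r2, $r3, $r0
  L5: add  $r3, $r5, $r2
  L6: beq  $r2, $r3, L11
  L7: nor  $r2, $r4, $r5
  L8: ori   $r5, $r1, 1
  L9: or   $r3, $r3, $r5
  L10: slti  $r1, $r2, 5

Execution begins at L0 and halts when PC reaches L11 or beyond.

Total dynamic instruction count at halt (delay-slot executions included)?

10

PC=0  ori   $r5, $r5, 2      | $r0=0 $r1=1 $r2=6 $r3=3 $r4=4 $r5=7
PC=1  bne  $r1, $r3, L4      | $r0=0 $r1=1 $r2=6 $r3=3 $r4=4 $r5=7  [TAKEN]
PC=2  sub  $r2, $r5, $r2     | $r0=0 $r1=1 $r2=1 $r3=3 $r4=4 $r5=7
PC=4  and  $r2, $r3, $r0     | $r0=0 $r1=1 $r2=0 $r3=3 $r4=4 $r5=7
PC=5  add  $r3, $r5, $r2     | $r0=0 $r1=1 $r2=0 $r3=7 $r4=4 $r5=7
PC=6  beq  $r2, $r3, L11     | $r0=0 $r1=1 $r2=0 $r3=7 $r4=4 $r5=7  [not taken]
PC=7  nor  $r2, $r4, $r5     | $r0=0 $r1=1 $r2=65528 $r3=7 $r4=4 $r5=7
PC=8  ori   $r5, $r1, 1      | $r0=0 $r1=1 $r2=65528 $r3=7 $r4=4 $r5=1
PC=9  or   $r3, $r3, $r5     | $r0=0 $r1=1 $r2=65528 $r3=7 $r4=4 $r5=1
PC=10 slti  $r1, $r2, 5      | $r0=0 $r1=0 $r2=65528 $r3=7 $r4=4 $r5=1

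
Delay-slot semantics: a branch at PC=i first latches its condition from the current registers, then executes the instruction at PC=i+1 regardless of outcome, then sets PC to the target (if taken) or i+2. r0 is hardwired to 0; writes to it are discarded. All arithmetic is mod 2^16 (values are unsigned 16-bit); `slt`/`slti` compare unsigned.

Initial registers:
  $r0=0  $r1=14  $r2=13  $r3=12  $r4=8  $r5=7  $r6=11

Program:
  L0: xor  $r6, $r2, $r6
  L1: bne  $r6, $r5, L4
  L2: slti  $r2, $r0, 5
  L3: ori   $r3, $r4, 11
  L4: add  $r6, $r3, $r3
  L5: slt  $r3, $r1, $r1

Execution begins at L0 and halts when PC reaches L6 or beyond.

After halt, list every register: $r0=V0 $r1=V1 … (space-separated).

$r0=0 $r1=14 $r2=1 $r3=0 $r4=8 $r5=7 $r6=24

PC=0  xor  $r6, $r2, $r6     | $r0=0 $r1=14 $r2=13 $r3=12 $r4=8 $r5=7 $r6=6
PC=1  bne  $r6, $r5, L4      | $r0=0 $r1=14 $r2=13 $r3=12 $r4=8 $r5=7 $r6=6  [TAKEN]
PC=2  slti  $r2, $r0, 5      | $r0=0 $r1=14 $r2=1 $r3=12 $r4=8 $r5=7 $r6=6
PC=4  add  $r6, $r3, $r3     | $r0=0 $r1=14 $r2=1 $r3=12 $r4=8 $r5=7 $r6=24
PC=5  slt  $r3, $r1, $r1     | $r0=0 $r1=14 $r2=1 $r3=0 $r4=8 $r5=7 $r6=24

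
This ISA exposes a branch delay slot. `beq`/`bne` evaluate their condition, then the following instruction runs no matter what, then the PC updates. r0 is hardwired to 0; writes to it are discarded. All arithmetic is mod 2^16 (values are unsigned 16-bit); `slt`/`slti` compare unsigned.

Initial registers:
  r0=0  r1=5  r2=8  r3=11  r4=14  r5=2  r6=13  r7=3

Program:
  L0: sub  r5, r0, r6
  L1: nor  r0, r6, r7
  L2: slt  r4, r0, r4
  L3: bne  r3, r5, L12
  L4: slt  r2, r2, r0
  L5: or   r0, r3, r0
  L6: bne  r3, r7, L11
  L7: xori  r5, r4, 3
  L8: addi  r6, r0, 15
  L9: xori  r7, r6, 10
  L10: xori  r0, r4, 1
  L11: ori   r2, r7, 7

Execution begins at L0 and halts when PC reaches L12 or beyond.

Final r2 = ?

PC=0  sub  r5, r0, r6        | r0=0 r1=5 r2=8 r3=11 r4=14 r5=65523 r6=13 r7=3
PC=1  nor  r0, r6, r7        | r0=0 r1=5 r2=8 r3=11 r4=14 r5=65523 r6=13 r7=3
PC=2  slt  r4, r0, r4        | r0=0 r1=5 r2=8 r3=11 r4=1 r5=65523 r6=13 r7=3
PC=3  bne  r3, r5, L12       | r0=0 r1=5 r2=8 r3=11 r4=1 r5=65523 r6=13 r7=3  [TAKEN]
PC=4  slt  r2, r2, r0        | r0=0 r1=5 r2=0 r3=11 r4=1 r5=65523 r6=13 r7=3

0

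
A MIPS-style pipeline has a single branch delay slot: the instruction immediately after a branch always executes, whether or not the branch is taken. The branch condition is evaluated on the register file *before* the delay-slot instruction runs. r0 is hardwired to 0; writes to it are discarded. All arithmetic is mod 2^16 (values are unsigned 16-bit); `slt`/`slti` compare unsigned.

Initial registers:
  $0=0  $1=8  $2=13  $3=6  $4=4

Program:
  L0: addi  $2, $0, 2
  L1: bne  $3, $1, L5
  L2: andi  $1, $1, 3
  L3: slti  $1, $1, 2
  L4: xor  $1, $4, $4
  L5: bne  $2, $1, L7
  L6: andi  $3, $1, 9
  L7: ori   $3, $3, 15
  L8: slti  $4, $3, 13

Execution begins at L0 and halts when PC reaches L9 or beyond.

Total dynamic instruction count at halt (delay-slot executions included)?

[0] addi  $2, $0, 2  →  {$0:0, $1:8, $2:2, $3:6, $4:4}
[1] bne  $3, $1, L5  →  {$0:0, $1:8, $2:2, $3:6, $4:4}  ⟨branch taken⟩
[2] andi  $1, $1, 3  →  {$0:0, $1:0, $2:2, $3:6, $4:4}
[5] bne  $2, $1, L7  →  {$0:0, $1:0, $2:2, $3:6, $4:4}  ⟨branch taken⟩
[6] andi  $3, $1, 9  →  {$0:0, $1:0, $2:2, $3:0, $4:4}
[7] ori   $3, $3, 15  →  {$0:0, $1:0, $2:2, $3:15, $4:4}
[8] slti  $4, $3, 13  →  {$0:0, $1:0, $2:2, $3:15, $4:0}

7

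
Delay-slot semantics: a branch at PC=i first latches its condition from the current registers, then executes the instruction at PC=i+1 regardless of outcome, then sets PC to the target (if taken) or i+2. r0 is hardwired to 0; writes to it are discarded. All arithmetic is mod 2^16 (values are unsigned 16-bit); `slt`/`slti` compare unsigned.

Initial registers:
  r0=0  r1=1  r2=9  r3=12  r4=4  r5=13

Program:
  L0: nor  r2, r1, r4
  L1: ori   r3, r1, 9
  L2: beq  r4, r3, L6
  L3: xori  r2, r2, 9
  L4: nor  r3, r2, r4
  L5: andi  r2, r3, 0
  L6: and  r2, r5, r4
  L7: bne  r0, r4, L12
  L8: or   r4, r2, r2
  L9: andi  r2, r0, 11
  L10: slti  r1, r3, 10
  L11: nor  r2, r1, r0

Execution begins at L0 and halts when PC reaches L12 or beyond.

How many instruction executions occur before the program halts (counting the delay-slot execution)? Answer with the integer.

9

#0 nor  r2, r1, r4 ; 0/1/65530/12/4/13
#1 ori   r3, r1, 9 ; 0/1/65530/9/4/13
#2 beq  r4, r3, L6 ; 0/1/65530/9/4/13 ; →fallthru
#3 xori  r2, r2, 9 ; 0/1/65523/9/4/13
#4 nor  r3, r2, r4 ; 0/1/65523/8/4/13
#5 andi  r2, r3, 0 ; 0/1/0/8/4/13
#6 and  r2, r5, r4 ; 0/1/4/8/4/13
#7 bne  r0, r4, L12 ; 0/1/4/8/4/13 ; →target
#8 or   r4, r2, r2 ; 0/1/4/8/4/13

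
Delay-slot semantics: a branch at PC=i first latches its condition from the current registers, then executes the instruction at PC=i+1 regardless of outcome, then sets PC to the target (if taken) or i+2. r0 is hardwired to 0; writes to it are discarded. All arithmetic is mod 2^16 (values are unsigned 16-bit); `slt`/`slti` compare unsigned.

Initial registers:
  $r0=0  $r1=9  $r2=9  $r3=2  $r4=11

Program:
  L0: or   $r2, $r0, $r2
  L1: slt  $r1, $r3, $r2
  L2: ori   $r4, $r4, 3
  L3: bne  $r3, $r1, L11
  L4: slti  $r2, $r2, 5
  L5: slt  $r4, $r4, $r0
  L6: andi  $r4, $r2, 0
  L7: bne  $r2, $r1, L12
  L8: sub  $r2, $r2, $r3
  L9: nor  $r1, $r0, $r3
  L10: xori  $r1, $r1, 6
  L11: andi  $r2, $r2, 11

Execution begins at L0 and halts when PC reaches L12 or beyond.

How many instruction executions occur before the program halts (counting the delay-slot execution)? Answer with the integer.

6

  step pc=0: or   $r2, $r0, $r2  regs=(0,9,9,2,11)
  step pc=1: slt  $r1, $r3, $r2  regs=(0,1,9,2,11)
  step pc=2: ori   $r4, $r4, 3  regs=(0,1,9,2,11)
  step pc=3: bne  $r3, $r1, L11  cond=T  regs=(0,1,9,2,11)
  step pc=4: slti  $r2, $r2, 5  regs=(0,1,0,2,11)
  step pc=11: andi  $r2, $r2, 11  regs=(0,1,0,2,11)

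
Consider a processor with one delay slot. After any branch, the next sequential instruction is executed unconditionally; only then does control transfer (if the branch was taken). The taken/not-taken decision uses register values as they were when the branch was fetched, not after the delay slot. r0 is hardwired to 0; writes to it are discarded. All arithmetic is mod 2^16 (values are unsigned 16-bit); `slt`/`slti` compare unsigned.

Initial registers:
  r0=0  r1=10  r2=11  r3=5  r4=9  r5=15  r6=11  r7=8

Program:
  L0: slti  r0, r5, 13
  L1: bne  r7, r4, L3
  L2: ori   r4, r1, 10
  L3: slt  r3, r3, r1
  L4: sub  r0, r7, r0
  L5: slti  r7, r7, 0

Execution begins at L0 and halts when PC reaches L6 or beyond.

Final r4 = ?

10

  step pc=0: slti  r0, r5, 13  regs=(0,10,11,5,9,15,11,8)
  step pc=1: bne  r7, r4, L3  cond=T  regs=(0,10,11,5,9,15,11,8)
  step pc=2: ori   r4, r1, 10  regs=(0,10,11,5,10,15,11,8)
  step pc=3: slt  r3, r3, r1  regs=(0,10,11,1,10,15,11,8)
  step pc=4: sub  r0, r7, r0  regs=(0,10,11,1,10,15,11,8)
  step pc=5: slti  r7, r7, 0  regs=(0,10,11,1,10,15,11,0)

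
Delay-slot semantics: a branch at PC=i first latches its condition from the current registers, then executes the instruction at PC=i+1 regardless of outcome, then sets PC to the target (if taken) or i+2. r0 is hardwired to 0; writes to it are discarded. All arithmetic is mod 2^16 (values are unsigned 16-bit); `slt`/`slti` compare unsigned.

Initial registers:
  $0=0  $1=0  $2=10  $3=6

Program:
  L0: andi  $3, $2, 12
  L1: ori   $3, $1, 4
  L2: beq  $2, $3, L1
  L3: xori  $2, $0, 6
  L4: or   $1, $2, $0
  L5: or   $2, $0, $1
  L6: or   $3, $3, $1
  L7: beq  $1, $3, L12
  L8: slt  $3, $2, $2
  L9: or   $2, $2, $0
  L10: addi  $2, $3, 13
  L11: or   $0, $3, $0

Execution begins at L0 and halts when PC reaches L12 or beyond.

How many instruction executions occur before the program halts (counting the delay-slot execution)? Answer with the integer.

9

  step pc=0: andi  $3, $2, 12  regs=(0,0,10,8)
  step pc=1: ori   $3, $1, 4  regs=(0,0,10,4)
  step pc=2: beq  $2, $3, L1  cond=F  regs=(0,0,10,4)
  step pc=3: xori  $2, $0, 6  regs=(0,0,6,4)
  step pc=4: or   $1, $2, $0  regs=(0,6,6,4)
  step pc=5: or   $2, $0, $1  regs=(0,6,6,4)
  step pc=6: or   $3, $3, $1  regs=(0,6,6,6)
  step pc=7: beq  $1, $3, L12  cond=T  regs=(0,6,6,6)
  step pc=8: slt  $3, $2, $2  regs=(0,6,6,0)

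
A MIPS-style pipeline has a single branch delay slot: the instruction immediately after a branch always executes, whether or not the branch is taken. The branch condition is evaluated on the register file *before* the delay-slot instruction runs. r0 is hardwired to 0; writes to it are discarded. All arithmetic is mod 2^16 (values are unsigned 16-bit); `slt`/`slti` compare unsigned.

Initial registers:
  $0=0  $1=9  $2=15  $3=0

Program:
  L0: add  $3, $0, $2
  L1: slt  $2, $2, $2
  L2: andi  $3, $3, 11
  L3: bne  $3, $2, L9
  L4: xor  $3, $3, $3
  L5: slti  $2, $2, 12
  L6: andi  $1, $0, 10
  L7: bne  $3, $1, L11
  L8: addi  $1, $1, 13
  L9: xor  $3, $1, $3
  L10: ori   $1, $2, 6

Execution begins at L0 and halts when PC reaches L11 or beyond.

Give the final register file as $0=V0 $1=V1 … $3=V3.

$0=0 $1=6 $2=0 $3=9

[0] add  $3, $0, $2  →  {$0:0, $1:9, $2:15, $3:15}
[1] slt  $2, $2, $2  →  {$0:0, $1:9, $2:0, $3:15}
[2] andi  $3, $3, 11  →  {$0:0, $1:9, $2:0, $3:11}
[3] bne  $3, $2, L9  →  {$0:0, $1:9, $2:0, $3:11}  ⟨branch taken⟩
[4] xor  $3, $3, $3  →  {$0:0, $1:9, $2:0, $3:0}
[9] xor  $3, $1, $3  →  {$0:0, $1:9, $2:0, $3:9}
[10] ori   $1, $2, 6  →  {$0:0, $1:6, $2:0, $3:9}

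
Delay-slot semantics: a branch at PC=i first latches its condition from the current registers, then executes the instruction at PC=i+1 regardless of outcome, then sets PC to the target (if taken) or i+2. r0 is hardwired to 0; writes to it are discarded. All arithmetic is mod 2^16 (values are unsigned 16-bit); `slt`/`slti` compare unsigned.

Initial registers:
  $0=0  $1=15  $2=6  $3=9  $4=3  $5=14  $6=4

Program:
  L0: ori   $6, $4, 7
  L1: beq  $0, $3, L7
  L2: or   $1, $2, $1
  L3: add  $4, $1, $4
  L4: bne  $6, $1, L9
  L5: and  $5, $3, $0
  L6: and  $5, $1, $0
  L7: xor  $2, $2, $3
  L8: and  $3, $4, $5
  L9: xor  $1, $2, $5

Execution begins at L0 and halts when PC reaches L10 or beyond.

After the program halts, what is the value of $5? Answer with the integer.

0

  step pc=0: ori   $6, $4, 7  regs=(0,15,6,9,3,14,7)
  step pc=1: beq  $0, $3, L7  cond=F  regs=(0,15,6,9,3,14,7)
  step pc=2: or   $1, $2, $1  regs=(0,15,6,9,3,14,7)
  step pc=3: add  $4, $1, $4  regs=(0,15,6,9,18,14,7)
  step pc=4: bne  $6, $1, L9  cond=T  regs=(0,15,6,9,18,14,7)
  step pc=5: and  $5, $3, $0  regs=(0,15,6,9,18,0,7)
  step pc=9: xor  $1, $2, $5  regs=(0,6,6,9,18,0,7)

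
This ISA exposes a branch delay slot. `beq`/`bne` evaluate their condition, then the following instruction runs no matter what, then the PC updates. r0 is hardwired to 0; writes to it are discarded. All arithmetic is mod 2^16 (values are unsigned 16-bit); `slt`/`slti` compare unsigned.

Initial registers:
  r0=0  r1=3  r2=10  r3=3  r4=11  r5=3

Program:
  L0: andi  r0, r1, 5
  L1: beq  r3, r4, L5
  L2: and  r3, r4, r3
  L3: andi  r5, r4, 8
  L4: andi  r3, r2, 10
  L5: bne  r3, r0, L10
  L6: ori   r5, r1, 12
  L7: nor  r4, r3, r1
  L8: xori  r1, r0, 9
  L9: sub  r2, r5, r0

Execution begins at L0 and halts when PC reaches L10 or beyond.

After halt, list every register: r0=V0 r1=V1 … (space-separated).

PC=0  andi  r0, r1, 5        | r0=0 r1=3 r2=10 r3=3 r4=11 r5=3
PC=1  beq  r3, r4, L5        | r0=0 r1=3 r2=10 r3=3 r4=11 r5=3  [not taken]
PC=2  and  r3, r4, r3        | r0=0 r1=3 r2=10 r3=3 r4=11 r5=3
PC=3  andi  r5, r4, 8        | r0=0 r1=3 r2=10 r3=3 r4=11 r5=8
PC=4  andi  r3, r2, 10       | r0=0 r1=3 r2=10 r3=10 r4=11 r5=8
PC=5  bne  r3, r0, L10       | r0=0 r1=3 r2=10 r3=10 r4=11 r5=8  [TAKEN]
PC=6  ori   r5, r1, 12       | r0=0 r1=3 r2=10 r3=10 r4=11 r5=15

r0=0 r1=3 r2=10 r3=10 r4=11 r5=15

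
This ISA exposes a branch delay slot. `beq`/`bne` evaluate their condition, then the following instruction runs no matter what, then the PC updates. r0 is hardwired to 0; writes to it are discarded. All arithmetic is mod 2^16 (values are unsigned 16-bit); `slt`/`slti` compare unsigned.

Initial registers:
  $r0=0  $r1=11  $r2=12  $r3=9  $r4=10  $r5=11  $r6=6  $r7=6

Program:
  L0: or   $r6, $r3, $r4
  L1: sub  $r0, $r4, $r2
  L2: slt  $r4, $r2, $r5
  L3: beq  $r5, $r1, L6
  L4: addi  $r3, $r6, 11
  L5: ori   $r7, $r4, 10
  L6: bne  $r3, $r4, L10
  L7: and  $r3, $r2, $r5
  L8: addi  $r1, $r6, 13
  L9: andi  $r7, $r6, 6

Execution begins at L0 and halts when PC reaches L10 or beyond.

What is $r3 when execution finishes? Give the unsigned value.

8

[0] or   $r6, $r3, $r4  →  {$r0:0, $r1:11, $r2:12, $r3:9, $r4:10, $r5:11, $r6:11, $r7:6}
[1] sub  $r0, $r4, $r2  →  {$r0:0, $r1:11, $r2:12, $r3:9, $r4:10, $r5:11, $r6:11, $r7:6}
[2] slt  $r4, $r2, $r5  →  {$r0:0, $r1:11, $r2:12, $r3:9, $r4:0, $r5:11, $r6:11, $r7:6}
[3] beq  $r5, $r1, L6  →  {$r0:0, $r1:11, $r2:12, $r3:9, $r4:0, $r5:11, $r6:11, $r7:6}  ⟨branch taken⟩
[4] addi  $r3, $r6, 11  →  {$r0:0, $r1:11, $r2:12, $r3:22, $r4:0, $r5:11, $r6:11, $r7:6}
[6] bne  $r3, $r4, L10  →  {$r0:0, $r1:11, $r2:12, $r3:22, $r4:0, $r5:11, $r6:11, $r7:6}  ⟨branch taken⟩
[7] and  $r3, $r2, $r5  →  {$r0:0, $r1:11, $r2:12, $r3:8, $r4:0, $r5:11, $r6:11, $r7:6}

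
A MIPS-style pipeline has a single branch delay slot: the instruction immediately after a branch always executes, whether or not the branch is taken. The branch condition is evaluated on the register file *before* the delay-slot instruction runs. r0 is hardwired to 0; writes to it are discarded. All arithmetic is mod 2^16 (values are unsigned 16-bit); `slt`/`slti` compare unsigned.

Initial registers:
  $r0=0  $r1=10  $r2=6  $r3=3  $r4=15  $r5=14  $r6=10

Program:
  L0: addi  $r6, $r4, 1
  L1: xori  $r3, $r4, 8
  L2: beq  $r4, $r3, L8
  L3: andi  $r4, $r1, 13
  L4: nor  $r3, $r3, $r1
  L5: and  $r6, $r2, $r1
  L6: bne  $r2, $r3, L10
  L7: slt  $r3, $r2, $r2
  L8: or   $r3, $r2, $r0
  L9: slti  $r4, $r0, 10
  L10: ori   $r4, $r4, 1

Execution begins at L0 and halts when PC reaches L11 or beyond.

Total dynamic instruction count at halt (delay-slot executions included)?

9

[0] addi  $r6, $r4, 1  →  {$r0:0, $r1:10, $r2:6, $r3:3, $r4:15, $r5:14, $r6:16}
[1] xori  $r3, $r4, 8  →  {$r0:0, $r1:10, $r2:6, $r3:7, $r4:15, $r5:14, $r6:16}
[2] beq  $r4, $r3, L8  →  {$r0:0, $r1:10, $r2:6, $r3:7, $r4:15, $r5:14, $r6:16}  ⟨branch fallthrough⟩
[3] andi  $r4, $r1, 13  →  {$r0:0, $r1:10, $r2:6, $r3:7, $r4:8, $r5:14, $r6:16}
[4] nor  $r3, $r3, $r1  →  {$r0:0, $r1:10, $r2:6, $r3:65520, $r4:8, $r5:14, $r6:16}
[5] and  $r6, $r2, $r1  →  {$r0:0, $r1:10, $r2:6, $r3:65520, $r4:8, $r5:14, $r6:2}
[6] bne  $r2, $r3, L10  →  {$r0:0, $r1:10, $r2:6, $r3:65520, $r4:8, $r5:14, $r6:2}  ⟨branch taken⟩
[7] slt  $r3, $r2, $r2  →  {$r0:0, $r1:10, $r2:6, $r3:0, $r4:8, $r5:14, $r6:2}
[10] ori   $r4, $r4, 1  →  {$r0:0, $r1:10, $r2:6, $r3:0, $r4:9, $r5:14, $r6:2}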